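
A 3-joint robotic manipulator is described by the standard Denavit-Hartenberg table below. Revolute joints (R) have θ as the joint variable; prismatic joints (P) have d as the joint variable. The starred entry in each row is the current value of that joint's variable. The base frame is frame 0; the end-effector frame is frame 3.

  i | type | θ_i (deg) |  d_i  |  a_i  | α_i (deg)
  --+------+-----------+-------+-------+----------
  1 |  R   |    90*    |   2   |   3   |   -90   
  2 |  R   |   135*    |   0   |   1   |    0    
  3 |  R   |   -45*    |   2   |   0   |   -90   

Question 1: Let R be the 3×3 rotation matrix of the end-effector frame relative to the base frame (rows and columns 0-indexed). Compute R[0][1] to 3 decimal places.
End-effector y-axis (col 1 of R) = (1.0000,-0.0000,-0.0000)
R[0][1] = 1.0000

1.000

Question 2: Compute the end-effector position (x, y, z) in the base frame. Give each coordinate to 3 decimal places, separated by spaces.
after link 1: o_1 = (0.0000, 3.0000, 2.0000)
after link 2: o_2 = (0.0000, 2.2929, 1.2929)
after link 3: o_3 = (-2.0000, 2.2929, 1.2929)

-2.000 2.293 1.293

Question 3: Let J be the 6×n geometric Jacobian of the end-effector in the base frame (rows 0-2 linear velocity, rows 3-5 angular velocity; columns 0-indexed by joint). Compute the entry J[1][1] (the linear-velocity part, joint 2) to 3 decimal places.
-0.707

axis z_1 = (-1.0000,0.0000,0.0000); lever o_n−o_1 = (-2.0000,-0.7071,-0.7071)
cross product → J_v[:, 1] = (0.0000,-0.7071,0.7071)
J_ω[:, 1] = z_1
entry J[1][1] = -0.7071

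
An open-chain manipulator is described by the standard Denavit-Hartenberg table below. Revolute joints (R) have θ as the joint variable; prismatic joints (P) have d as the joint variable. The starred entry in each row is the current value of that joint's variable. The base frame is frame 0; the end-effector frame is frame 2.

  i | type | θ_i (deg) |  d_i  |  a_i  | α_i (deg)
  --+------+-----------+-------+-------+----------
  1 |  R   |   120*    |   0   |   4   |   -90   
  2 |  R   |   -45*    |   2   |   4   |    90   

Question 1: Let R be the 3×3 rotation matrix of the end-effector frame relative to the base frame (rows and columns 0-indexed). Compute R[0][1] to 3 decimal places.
End-effector y-axis (col 1 of R) = (-0.8660,-0.5000,0.0000)
R[0][1] = -0.8660

-0.866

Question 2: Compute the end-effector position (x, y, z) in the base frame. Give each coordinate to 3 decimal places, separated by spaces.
-5.146 4.914 2.828

after link 1: o_1 = (-2.0000, 3.4641, 0.0000)
after link 2: o_2 = (-5.1463, 4.9136, 2.8284)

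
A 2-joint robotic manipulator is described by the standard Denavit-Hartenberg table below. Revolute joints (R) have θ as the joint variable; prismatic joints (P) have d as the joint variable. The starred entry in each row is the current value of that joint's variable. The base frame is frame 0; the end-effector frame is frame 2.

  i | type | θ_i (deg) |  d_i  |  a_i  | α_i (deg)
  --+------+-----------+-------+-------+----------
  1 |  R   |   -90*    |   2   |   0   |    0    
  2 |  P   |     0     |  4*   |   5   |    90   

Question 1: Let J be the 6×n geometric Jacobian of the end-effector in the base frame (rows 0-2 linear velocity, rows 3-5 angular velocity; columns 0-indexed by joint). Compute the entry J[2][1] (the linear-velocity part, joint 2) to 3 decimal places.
1.000

prismatic axis z_1 = (0.0000,0.0000,1.0000)
J_v[:, 1] = z_1; J_ω[:, 1] = (0,0,0)
entry J[2][1] = 1.0000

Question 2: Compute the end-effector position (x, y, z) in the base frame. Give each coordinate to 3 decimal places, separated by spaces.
0.000 -5.000 6.000

after link 1: o_1 = (0.0000, 0.0000, 2.0000)
after link 2: o_2 = (0.0000, -5.0000, 6.0000)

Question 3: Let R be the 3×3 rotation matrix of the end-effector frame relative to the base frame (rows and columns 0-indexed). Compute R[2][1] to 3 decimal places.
End-effector y-axis (col 1 of R) = (0.0000,0.0000,1.0000)
R[2][1] = 1.0000

1.000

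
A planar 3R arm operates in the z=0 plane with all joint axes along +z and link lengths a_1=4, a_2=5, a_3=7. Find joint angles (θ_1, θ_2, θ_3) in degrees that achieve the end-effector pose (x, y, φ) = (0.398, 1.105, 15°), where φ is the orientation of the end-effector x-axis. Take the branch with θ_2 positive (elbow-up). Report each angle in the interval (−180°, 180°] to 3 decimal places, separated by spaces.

wrist centre = target − a_3·(cos φ, sin φ) = (-6.3635, -0.7067)
cos θ_2 = (40.9934−4²−5²)/(2·4·5) = -0.0002; θ_2 = 90.0095° (elbow-up)
β = atan2(-0.7067,-6.3635) = -173.6627°; ψ = atan2(5.0000,3.9992) = 51.3460°
θ_1 = β − ψ = -225.0086°
θ_3 = φ − θ_1 − θ_2 = 149.9991° (wrapped to (-180°,180°])

134.991 90.010 149.999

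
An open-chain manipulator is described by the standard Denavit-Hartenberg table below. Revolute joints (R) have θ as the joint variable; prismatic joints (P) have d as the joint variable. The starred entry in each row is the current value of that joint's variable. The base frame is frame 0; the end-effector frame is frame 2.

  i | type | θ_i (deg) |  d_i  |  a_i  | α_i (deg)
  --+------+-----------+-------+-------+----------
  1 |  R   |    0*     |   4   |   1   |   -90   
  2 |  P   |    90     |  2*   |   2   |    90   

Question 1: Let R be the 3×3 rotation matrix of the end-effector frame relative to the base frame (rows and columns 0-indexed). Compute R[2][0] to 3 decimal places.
-1.000

End-effector x-axis (col 0 of R) = (0.0000,0.0000,-1.0000)
R[2][0] = -1.0000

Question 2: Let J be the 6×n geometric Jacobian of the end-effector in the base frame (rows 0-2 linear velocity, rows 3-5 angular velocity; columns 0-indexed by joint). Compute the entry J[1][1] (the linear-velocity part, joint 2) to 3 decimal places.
1.000

prismatic axis z_1 = (0.0000,1.0000,0.0000)
J_v[:, 1] = z_1; J_ω[:, 1] = (0,0,0)
entry J[1][1] = 1.0000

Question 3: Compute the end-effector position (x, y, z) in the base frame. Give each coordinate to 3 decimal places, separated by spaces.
after link 1: o_1 = (1.0000, 0.0000, 4.0000)
after link 2: o_2 = (1.0000, 2.0000, 2.0000)

1.000 2.000 2.000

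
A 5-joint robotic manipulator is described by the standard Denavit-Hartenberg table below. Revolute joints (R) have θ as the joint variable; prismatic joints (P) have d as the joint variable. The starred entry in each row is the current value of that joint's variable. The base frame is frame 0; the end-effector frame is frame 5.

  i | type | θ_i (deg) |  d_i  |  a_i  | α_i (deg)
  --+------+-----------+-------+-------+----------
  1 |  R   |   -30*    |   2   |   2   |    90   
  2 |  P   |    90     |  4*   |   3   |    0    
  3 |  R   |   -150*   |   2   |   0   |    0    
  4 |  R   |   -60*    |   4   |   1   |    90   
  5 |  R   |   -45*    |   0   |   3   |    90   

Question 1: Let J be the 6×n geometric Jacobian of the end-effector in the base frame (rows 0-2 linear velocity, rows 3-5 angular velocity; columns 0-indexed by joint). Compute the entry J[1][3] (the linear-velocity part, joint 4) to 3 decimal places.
-1.352

axis z_3 = (-0.5000,-0.8660,0.0000); lever o_n−o_3 = (-2.2909,-0.8467,-2.7031)
cross product → J_v[:, 3] = (2.3410,-1.3516,-1.5607)
J_ω[:, 3] = z_3
entry J[1][3] = -1.3516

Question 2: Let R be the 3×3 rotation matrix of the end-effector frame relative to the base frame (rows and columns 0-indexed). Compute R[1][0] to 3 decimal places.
End-effector x-axis (col 0 of R) = (0.0474,0.7891,-0.6124)
R[1][0] = 0.7891

0.789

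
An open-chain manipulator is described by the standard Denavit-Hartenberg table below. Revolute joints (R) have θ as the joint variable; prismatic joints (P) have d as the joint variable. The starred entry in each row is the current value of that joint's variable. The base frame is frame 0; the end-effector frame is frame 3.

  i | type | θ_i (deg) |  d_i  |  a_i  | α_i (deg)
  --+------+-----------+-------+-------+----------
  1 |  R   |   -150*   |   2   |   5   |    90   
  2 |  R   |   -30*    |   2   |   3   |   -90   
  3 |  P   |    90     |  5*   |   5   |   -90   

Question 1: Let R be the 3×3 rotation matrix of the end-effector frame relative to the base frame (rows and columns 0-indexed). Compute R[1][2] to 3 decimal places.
End-effector z-axis (col 2 of R) = (0.7500,0.4330,0.5000)
R[1][2] = 0.4330

0.433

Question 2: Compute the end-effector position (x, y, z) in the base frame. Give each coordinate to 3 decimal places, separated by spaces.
after link 1: o_1 = (-4.3301, -2.5000, 2.0000)
after link 2: o_2 = (-7.5801, -2.0670, 0.5000)
after link 3: o_3 = (-7.2452, -7.6471, 4.8301)

-7.245 -7.647 4.830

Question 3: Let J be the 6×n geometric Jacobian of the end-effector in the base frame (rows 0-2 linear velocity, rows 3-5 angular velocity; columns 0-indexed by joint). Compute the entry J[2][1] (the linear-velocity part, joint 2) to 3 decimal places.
5.098

axis z_1 = (-0.5000,0.8660,0.0000); lever o_n−o_1 = (-2.9151,-5.1471,2.8301)
cross product → J_v[:, 1] = (2.4510,1.4151,5.0981)
J_ω[:, 1] = z_1
entry J[2][1] = 5.0981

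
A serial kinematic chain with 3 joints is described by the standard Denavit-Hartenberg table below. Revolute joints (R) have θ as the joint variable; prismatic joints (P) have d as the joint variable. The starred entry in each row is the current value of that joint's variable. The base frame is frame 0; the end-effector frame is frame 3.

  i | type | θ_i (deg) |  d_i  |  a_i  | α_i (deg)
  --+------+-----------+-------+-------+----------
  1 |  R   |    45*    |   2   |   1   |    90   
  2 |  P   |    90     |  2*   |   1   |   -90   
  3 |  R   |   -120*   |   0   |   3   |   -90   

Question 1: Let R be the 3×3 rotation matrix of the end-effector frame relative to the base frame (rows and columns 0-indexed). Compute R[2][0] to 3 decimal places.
End-effector x-axis (col 0 of R) = (0.6124,-0.6124,-0.5000)
R[2][0] = -0.5000

-0.500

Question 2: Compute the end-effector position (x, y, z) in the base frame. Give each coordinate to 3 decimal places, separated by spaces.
after link 1: o_1 = (0.7071, 0.7071, 2.0000)
after link 2: o_2 = (2.1213, -0.7071, 3.0000)
after link 3: o_3 = (3.9584, -2.5442, 1.5000)

3.958 -2.544 1.500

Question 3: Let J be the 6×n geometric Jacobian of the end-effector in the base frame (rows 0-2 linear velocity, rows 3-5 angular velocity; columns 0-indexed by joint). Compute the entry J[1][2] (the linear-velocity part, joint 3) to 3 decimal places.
-1.061

axis z_2 = (-0.7071,-0.7071,0.0000); lever o_n−o_2 = (1.8371,-1.8371,-1.5000)
cross product → J_v[:, 2] = (1.0607,-1.0607,2.5981)
J_ω[:, 2] = z_2
entry J[1][2] = -1.0607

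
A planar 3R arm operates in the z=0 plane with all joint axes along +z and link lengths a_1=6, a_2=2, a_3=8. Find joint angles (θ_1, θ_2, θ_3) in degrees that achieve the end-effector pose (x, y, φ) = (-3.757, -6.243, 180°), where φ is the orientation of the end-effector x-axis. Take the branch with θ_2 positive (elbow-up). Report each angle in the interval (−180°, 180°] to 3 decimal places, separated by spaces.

wrist centre = target − a_3·(cos φ, sin φ) = (4.2430, -6.2430)
cos θ_2 = (56.9781−6²−2²)/(2·6·2) = 0.7074; θ_2 = 44.9746° (elbow-up)
β = atan2(-6.2430,4.2430) = -55.7984°; ψ = atan2(1.4136,7.4148) = 10.7935°
θ_1 = β − ψ = -66.5919°
θ_3 = φ − θ_1 − θ_2 = -158.3827° (wrapped to (-180°,180°])

-66.592 44.975 -158.383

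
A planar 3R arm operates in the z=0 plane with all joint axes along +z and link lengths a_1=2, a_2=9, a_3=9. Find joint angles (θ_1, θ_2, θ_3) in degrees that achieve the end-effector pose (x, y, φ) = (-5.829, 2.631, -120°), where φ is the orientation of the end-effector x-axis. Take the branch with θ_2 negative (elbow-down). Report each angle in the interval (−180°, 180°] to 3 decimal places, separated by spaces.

wrist centre = target − a_3·(cos φ, sin φ) = (-1.3290, 10.4252)
cos θ_2 = (110.4516−2²−9²)/(2·2·9) = 0.7070; θ_2 = -45.0095° (elbow-down)
β = atan2(10.4252,-1.3290) = 97.2648°; ψ = atan2(-6.3650,8.3629) = -37.2748°
θ_1 = β − ψ = 134.5396°
θ_3 = φ − θ_1 − θ_2 = 150.4699° (wrapped to (-180°,180°])

134.540 -45.009 150.470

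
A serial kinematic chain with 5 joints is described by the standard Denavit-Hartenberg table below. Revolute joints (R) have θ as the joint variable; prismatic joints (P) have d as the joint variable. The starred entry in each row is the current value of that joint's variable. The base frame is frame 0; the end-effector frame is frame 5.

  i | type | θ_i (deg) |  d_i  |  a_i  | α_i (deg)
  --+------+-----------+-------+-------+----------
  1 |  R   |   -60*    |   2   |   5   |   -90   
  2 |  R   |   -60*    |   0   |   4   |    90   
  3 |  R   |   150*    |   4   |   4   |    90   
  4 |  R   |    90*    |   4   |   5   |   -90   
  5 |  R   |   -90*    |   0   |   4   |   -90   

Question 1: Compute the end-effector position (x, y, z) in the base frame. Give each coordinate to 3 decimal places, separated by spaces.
after link 1: o_1 = (2.5000, -4.3301, 2.0000)
after link 2: o_2 = (3.5000, -6.0622, 5.4641)
after link 3: o_3 = (2.6340, -0.5622, 4.4641)
after link 4: o_4 = (3.9689, 4.0538, 8.6962)
after link 5: o_5 = (7.4689, 4.9199, 10.4282)

7.469 4.920 10.428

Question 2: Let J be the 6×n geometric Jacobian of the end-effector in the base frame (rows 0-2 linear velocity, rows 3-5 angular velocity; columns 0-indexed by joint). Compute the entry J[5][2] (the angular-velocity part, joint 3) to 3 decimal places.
0.500

axis z_2 = (-0.4330,0.7500,0.5000); lever o_n−o_2 = (3.9689,10.9821,4.9641)
cross product → J_v[:, 2] = (-1.7679,4.1340,-7.7321)
J_ω[:, 2] = z_2
entry J[5][2] = 0.5000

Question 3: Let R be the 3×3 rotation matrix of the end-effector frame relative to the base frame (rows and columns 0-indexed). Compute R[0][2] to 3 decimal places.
-0.433

End-effector z-axis (col 2 of R) = (-0.4330,0.7500,0.5000)
R[0][2] = -0.4330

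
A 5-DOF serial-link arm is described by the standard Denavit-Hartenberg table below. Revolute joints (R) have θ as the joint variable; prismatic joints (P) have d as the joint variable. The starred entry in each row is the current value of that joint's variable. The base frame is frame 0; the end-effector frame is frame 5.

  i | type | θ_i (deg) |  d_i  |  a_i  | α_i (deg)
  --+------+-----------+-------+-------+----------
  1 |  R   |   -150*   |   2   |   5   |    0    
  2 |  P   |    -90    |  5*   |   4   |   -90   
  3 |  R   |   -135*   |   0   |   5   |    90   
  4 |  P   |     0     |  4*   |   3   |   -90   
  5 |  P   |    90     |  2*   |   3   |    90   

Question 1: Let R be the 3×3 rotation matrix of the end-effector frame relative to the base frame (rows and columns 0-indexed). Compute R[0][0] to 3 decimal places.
-0.354

End-effector x-axis (col 0 of R) = (-0.3536,0.6124,0.7071)
R[0][0] = -0.3536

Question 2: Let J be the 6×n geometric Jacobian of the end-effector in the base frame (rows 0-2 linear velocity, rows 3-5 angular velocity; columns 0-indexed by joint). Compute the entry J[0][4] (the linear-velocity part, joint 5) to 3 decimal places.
prismatic axis z_4 = (-0.8660,-0.5000,0.0000)
J_v[:, 4] = z_4; J_ω[:, 4] = (0,0,0)
entry J[0][4] = -0.8660

-0.866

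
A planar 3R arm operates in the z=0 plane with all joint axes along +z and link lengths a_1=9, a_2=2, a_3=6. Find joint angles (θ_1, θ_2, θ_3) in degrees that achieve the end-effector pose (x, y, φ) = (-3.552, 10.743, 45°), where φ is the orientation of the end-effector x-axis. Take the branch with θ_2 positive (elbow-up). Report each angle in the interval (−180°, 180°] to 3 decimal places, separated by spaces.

130.350 59.980 -145.329

wrist centre = target − a_3·(cos φ, sin φ) = (-7.7946, 6.5004)
cos θ_2 = (103.0111−9²−2²)/(2·9·2) = 0.5003; θ_2 = 59.9796° (elbow-up)
β = atan2(6.5004,-7.7946) = 140.1735°; ψ = atan2(1.7317,10.0006) = 9.8239°
θ_1 = β − ψ = 130.3496°
θ_3 = φ − θ_1 − θ_2 = -145.3293° (wrapped to (-180°,180°])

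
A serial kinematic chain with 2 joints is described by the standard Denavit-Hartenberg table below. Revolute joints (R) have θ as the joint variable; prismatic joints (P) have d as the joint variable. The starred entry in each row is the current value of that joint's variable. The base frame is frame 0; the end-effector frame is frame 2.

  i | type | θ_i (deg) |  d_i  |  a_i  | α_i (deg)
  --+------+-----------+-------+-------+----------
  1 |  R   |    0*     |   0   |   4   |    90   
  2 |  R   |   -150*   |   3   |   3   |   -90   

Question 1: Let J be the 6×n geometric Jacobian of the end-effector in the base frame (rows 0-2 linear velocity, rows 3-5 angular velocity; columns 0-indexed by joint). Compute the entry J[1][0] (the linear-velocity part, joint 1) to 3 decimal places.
1.402

axis z_0 = ẑ; lever o_n−o_0 = (1.4019,-3.0000,-1.5000)
cross product → J_v[:, 0] = (3.0000,1.4019,-0.0000)
J_ω[:, 0] = z_0
entry J[1][0] = 1.4019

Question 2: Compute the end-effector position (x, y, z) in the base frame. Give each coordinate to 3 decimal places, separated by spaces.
after link 1: o_1 = (4.0000, 0.0000, 0.0000)
after link 2: o_2 = (1.4019, -3.0000, -1.5000)

1.402 -3.000 -1.500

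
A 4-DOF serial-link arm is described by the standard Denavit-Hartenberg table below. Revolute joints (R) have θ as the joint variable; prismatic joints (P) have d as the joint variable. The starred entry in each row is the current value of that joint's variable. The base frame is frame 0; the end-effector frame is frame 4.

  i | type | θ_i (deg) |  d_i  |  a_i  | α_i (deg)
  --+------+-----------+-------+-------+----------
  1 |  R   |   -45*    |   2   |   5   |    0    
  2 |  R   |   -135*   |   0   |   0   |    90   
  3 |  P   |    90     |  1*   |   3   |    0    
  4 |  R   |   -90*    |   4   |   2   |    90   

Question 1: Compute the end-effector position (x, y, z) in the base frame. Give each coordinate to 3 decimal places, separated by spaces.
after link 1: o_1 = (3.5355, -3.5355, 2.0000)
after link 2: o_2 = (3.5355, -3.5355, 2.0000)
after link 3: o_3 = (3.5355, -2.5355, 5.0000)
after link 4: o_4 = (1.5355, 1.4645, 5.0000)

1.536 1.464 5.000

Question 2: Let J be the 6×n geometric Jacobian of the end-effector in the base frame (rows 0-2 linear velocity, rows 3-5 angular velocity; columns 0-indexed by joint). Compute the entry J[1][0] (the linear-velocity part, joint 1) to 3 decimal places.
1.536

axis z_0 = ẑ; lever o_n−o_0 = (1.5355,1.4645,5.0000)
cross product → J_v[:, 0] = (-1.4645,1.5355,0.0000)
J_ω[:, 0] = z_0
entry J[1][0] = 1.5355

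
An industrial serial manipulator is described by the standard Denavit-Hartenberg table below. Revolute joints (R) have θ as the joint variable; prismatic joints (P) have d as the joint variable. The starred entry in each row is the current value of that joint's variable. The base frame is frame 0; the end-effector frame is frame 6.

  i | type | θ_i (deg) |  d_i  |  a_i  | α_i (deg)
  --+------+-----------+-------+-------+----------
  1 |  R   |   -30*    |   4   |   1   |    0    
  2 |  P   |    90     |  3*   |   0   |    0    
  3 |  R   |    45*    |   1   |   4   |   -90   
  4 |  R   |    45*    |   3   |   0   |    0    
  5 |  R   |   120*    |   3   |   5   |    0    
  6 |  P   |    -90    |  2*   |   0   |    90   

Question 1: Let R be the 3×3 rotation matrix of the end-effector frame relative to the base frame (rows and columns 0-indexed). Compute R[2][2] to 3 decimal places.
0.259

End-effector z-axis (col 2 of R) = (-0.2500,0.9330,0.2588)
R[2][2] = 0.2588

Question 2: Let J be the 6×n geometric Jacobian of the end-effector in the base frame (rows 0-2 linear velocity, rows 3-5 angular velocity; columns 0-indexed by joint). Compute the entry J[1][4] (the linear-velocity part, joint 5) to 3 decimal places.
axis z_4 = (-0.9659,-0.2588,0.0000); lever o_n−o_4 = (-3.5796,-5.9592,-1.2941)
cross product → J_v[:, 4] = (0.3349,-1.2500,4.8296)
J_ω[:, 4] = z_4
entry J[1][4] = -1.2500

-1.250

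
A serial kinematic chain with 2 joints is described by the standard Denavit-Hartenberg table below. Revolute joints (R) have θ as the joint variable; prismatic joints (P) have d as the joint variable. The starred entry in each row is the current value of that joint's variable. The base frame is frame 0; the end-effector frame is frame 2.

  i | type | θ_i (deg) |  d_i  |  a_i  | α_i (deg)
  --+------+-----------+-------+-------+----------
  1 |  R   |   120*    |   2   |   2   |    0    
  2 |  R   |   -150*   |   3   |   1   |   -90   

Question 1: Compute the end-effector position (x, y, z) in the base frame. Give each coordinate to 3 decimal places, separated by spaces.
-0.134 1.232 5.000

after link 1: o_1 = (-1.0000, 1.7321, 2.0000)
after link 2: o_2 = (-0.1340, 1.2321, 5.0000)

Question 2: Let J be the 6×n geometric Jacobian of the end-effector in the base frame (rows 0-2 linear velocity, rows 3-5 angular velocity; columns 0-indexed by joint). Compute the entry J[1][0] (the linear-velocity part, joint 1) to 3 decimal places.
-0.134

axis z_0 = ẑ; lever o_n−o_0 = (-0.1340,1.2321,5.0000)
cross product → J_v[:, 0] = (-1.2321,-0.1340,0.0000)
J_ω[:, 0] = z_0
entry J[1][0] = -0.1340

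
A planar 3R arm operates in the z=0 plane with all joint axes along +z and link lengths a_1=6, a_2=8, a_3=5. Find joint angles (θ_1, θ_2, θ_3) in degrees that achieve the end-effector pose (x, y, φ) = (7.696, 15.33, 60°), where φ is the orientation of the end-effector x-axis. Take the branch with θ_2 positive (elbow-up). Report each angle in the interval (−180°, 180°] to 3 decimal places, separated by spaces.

29.999 60.003 -30.002

wrist centre = target − a_3·(cos φ, sin φ) = (5.1960, 10.9999)
cos θ_2 = (147.9956−6²−8²)/(2·6·8) = 0.5000; θ_2 = 60.0030° (elbow-up)
β = atan2(10.9999,5.1960) = 64.7154°; ψ = atan2(6.9284,9.9996) = 34.7168°
θ_1 = β − ψ = 29.9986°
θ_3 = φ − θ_1 − θ_2 = -30.0016° (wrapped to (-180°,180°])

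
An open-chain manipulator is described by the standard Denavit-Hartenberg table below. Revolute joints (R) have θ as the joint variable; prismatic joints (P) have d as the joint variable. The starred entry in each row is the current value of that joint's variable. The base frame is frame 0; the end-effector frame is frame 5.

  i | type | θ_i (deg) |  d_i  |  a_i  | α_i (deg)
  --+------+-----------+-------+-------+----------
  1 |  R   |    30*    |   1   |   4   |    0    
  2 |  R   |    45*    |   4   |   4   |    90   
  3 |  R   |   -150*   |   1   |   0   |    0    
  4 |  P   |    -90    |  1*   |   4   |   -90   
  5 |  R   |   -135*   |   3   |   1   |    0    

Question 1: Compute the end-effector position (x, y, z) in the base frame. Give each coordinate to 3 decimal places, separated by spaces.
6.016 1.063 6.352

after link 1: o_1 = (3.4641, 2.0000, 1.0000)
after link 2: o_2 = (4.4994, 5.8637, 5.0000)
after link 3: o_3 = (5.4653, 5.6049, 5.0000)
after link 4: o_4 = (5.9136, 3.4142, 8.4641)
after link 5: o_5 = (6.0157, 1.0632, 6.3517)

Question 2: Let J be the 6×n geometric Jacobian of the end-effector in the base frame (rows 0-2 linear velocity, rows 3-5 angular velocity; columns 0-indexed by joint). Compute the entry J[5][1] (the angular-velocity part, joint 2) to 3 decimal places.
axis z_1 = (0.0000,0.0000,1.0000); lever o_n−o_1 = (2.5516,-0.9368,5.3517)
cross product → J_v[:, 1] = (0.9368,2.5516,-0.0000)
J_ω[:, 1] = z_1
entry J[5][1] = 1.0000

1.000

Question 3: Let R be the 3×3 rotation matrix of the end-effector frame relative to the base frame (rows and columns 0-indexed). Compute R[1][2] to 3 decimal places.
End-effector z-axis (col 2 of R) = (-0.2241,-0.8365,-0.5000)
R[1][2] = -0.8365

-0.837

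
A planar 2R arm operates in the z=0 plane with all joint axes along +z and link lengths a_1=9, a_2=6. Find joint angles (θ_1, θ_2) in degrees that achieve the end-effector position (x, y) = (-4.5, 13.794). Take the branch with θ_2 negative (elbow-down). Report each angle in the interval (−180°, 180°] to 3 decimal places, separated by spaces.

120.003 -30.007

cos θ_2 = (210.5244−9²−6²)/(2·9·6) = 0.8660; θ_2 = -30.0067° (elbow-down)
β = atan2(13.7940,-4.5000) = 108.0678°; ψ = atan2(-3.0006,14.1958) = -11.9351°
θ_1 = β − ψ = 120.0029°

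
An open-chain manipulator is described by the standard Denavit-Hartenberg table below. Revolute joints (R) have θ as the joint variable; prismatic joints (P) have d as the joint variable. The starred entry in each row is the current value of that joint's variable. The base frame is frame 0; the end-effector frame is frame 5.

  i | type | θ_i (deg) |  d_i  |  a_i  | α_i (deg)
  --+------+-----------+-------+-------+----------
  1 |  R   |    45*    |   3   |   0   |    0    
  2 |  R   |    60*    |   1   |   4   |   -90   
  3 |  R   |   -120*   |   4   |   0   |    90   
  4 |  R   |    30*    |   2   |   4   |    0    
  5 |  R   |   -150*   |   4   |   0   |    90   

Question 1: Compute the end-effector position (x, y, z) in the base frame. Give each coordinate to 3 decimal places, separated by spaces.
after link 1: o_1 = (0.0000, 0.0000, 3.0000)
after link 2: o_2 = (-1.0353, 3.8637, 4.0000)
after link 3: o_3 = (-4.8990, 2.8284, 4.0000)
after link 4: o_4 = (-5.9343, -1.0353, 6.0000)
after link 5: o_5 = (-5.0377, -4.3813, 4.0000)

-5.038 -4.381 4.000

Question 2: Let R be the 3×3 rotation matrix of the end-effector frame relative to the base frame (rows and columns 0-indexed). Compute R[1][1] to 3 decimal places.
End-effector y-axis (col 1 of R) = (0.2241,-0.8365,-0.5000)
R[1][1] = -0.8365

-0.837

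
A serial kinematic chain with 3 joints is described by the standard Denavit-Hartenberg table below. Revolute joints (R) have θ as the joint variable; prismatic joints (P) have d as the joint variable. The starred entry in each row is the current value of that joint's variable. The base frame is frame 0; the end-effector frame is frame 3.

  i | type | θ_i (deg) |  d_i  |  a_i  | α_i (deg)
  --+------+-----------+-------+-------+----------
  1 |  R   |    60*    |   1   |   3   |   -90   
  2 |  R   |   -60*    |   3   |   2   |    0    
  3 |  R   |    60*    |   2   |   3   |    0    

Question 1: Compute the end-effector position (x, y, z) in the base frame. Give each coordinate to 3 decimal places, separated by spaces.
-0.830 8.562 2.732

after link 1: o_1 = (1.5000, 2.5981, 1.0000)
after link 2: o_2 = (-0.5981, 4.9641, 2.7321)
after link 3: o_3 = (-0.8301, 8.5622, 2.7321)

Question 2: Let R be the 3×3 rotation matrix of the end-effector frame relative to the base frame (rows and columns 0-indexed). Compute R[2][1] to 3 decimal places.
-1.000

End-effector y-axis (col 1 of R) = (-0.0000,-0.0000,-1.0000)
R[2][1] = -1.0000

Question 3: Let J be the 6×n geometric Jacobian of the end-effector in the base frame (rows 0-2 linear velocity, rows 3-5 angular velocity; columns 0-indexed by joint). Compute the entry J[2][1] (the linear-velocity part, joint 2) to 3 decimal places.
axis z_1 = (-0.8660,0.5000,0.0000); lever o_n−o_1 = (-2.3301,5.9641,1.7321)
cross product → J_v[:, 1] = (0.8660,1.5000,-4.0000)
J_ω[:, 1] = z_1
entry J[2][1] = -4.0000

-4.000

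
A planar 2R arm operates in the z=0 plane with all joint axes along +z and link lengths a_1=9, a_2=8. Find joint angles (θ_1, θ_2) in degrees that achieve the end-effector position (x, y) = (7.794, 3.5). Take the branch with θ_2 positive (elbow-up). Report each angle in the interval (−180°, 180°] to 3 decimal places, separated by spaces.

cos θ_2 = (72.9964−9²−8²)/(2·9·8) = -0.5000; θ_2 = 120.0016° (elbow-up)
β = atan2(3.5000,7.7940) = 24.1831°; ψ = atan2(6.9281,4.9998) = 54.1831°
θ_1 = β − ψ = -30.0000°

-30.000 120.002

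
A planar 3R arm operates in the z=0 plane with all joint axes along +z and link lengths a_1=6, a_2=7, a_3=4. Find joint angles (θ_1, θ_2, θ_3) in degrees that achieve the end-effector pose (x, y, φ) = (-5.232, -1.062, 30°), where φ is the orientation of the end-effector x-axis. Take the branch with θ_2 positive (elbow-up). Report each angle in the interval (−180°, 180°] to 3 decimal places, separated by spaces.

wrist centre = target − a_3·(cos φ, sin φ) = (-8.6961, -3.0620)
cos θ_2 = (84.9980−6²−7²)/(2·6·7) = -0.0000; θ_2 = 90.0013° (elbow-up)
β = atan2(-3.0620,-8.6961) = -160.6022°; ψ = atan2(7.0000,5.9998) = 49.3995°
θ_1 = β − ψ = -210.0017°
θ_3 = φ − θ_1 − θ_2 = 150.0004° (wrapped to (-180°,180°])

149.998 90.001 150.000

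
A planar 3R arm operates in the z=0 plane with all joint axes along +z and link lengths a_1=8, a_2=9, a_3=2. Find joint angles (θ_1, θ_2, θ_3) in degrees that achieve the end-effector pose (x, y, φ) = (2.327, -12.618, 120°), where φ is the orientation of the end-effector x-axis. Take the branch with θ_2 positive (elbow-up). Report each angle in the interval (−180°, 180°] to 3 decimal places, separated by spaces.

wrist centre = target − a_3·(cos φ, sin φ) = (3.3270, -14.3501)
cos θ_2 = (216.9929−8²−9²)/(2·8·9) = 0.5000; θ_2 = 60.0033° (elbow-up)
β = atan2(-14.3501,3.3270) = -76.9468°; ψ = atan2(7.7945,12.4996) = 31.9469°
θ_1 = β − ψ = -108.8937°
θ_3 = φ − θ_1 − θ_2 = 168.8904° (wrapped to (-180°,180°])

-108.894 60.003 168.890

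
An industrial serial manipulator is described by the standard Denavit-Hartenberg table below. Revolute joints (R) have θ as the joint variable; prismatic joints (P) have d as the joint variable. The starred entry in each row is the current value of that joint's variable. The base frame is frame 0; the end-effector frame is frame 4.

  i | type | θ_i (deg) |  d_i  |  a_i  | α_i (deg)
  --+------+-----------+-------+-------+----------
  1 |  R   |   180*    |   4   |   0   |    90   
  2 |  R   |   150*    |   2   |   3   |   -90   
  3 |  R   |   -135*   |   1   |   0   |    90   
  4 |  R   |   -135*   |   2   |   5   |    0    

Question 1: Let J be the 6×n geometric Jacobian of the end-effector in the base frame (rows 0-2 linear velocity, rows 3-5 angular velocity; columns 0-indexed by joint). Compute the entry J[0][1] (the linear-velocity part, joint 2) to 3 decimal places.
axis z_1 = (0.0000,1.0000,0.0000); lever o_n−o_1 = (2.2706,-1.9142,4.2387)
cross product → J_v[:, 1] = (4.2387,-0.0000,-2.2706)
J_ω[:, 1] = z_1
entry J[0][1] = 4.2387

4.239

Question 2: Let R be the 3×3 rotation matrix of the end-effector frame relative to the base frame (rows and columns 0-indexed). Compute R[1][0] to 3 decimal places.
-0.500

End-effector x-axis (col 0 of R) = (0.0795,-0.5000,0.8624)
R[1][0] = -0.5000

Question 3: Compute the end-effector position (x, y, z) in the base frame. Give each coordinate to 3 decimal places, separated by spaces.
after link 1: o_1 = (0.0000, 0.0000, 4.0000)
after link 2: o_2 = (2.5981, 2.0000, 5.5000)
after link 3: o_3 = (3.0981, 2.0000, 4.6340)
after link 4: o_4 = (2.2706, -1.9142, 8.2387)

2.271 -1.914 8.239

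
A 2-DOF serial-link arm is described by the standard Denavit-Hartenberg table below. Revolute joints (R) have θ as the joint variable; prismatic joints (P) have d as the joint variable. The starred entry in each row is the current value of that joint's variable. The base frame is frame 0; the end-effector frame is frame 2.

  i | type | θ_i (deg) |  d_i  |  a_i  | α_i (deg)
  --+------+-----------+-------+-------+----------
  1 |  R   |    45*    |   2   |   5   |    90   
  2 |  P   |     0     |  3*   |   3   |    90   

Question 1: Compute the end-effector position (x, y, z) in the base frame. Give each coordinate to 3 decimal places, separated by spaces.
after link 1: o_1 = (3.5355, 3.5355, 2.0000)
after link 2: o_2 = (7.7782, 3.5355, 2.0000)

7.778 3.536 2.000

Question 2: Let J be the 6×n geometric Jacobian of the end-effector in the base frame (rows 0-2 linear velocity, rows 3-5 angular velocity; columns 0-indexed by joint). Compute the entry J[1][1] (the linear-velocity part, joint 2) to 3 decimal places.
-0.707

prismatic axis z_1 = (0.7071,-0.7071,0.0000)
J_v[:, 1] = z_1; J_ω[:, 1] = (0,0,0)
entry J[1][1] = -0.7071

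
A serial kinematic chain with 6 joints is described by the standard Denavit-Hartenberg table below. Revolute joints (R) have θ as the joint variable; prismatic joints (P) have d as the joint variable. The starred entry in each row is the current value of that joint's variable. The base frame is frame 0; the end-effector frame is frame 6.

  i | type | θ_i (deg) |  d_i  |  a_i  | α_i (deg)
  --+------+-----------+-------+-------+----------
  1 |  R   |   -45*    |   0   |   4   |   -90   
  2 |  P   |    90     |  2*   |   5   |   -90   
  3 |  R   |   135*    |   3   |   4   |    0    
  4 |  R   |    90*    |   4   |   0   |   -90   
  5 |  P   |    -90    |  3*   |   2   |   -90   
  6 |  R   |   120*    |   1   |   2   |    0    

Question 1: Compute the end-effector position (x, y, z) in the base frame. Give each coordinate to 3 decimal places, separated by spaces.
-2.280 3.377 -2.361

after link 1: o_1 = (2.8284, -2.8284, 0.0000)
after link 2: o_2 = (4.2426, -1.4142, -5.0000)
after link 3: o_3 = (0.1213, -1.2929, -2.1716)
after link 4: o_4 = (-2.7071, 1.5355, -2.1716)
after link 5: o_5 = (-2.6213, 4.4497, -4.2929)
after link 6: o_6 = (-2.2802, 3.3766, -2.3610)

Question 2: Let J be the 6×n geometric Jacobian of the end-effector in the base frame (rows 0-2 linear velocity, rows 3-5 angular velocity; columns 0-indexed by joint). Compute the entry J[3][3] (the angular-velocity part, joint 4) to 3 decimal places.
axis z_3 = (-0.7071,0.7071,-0.0000); lever o_n−o_3 = (-2.4016,4.6695,-0.1895)
cross product → J_v[:, 3] = (-0.1340,-0.1340,-1.6037)
J_ω[:, 3] = z_3
entry J[3][3] = -0.7071

-0.707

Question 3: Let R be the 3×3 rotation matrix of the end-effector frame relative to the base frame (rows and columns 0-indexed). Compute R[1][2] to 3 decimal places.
0.500

End-effector z-axis (col 2 of R) = (0.5000,0.5000,0.7071)
R[1][2] = 0.5000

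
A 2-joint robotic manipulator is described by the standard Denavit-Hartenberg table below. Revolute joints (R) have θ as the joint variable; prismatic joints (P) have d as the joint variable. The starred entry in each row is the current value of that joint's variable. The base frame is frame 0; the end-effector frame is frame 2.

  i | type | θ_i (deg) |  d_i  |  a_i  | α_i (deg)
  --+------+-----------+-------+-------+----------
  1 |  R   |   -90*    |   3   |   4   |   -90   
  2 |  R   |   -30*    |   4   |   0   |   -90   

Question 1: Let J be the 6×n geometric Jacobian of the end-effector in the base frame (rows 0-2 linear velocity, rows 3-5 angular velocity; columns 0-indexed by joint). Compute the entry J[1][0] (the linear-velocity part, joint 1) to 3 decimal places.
4.000

axis z_0 = ẑ; lever o_n−o_0 = (4.0000,-4.0000,3.0000)
cross product → J_v[:, 0] = (4.0000,4.0000,-0.0000)
J_ω[:, 0] = z_0
entry J[1][0] = 4.0000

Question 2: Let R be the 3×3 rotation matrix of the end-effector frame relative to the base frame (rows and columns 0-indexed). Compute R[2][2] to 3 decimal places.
End-effector z-axis (col 2 of R) = (0.0000,-0.5000,-0.8660)
R[2][2] = -0.8660

-0.866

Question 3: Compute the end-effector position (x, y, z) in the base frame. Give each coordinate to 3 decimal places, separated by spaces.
after link 1: o_1 = (0.0000, -4.0000, 3.0000)
after link 2: o_2 = (4.0000, -4.0000, 3.0000)

4.000 -4.000 3.000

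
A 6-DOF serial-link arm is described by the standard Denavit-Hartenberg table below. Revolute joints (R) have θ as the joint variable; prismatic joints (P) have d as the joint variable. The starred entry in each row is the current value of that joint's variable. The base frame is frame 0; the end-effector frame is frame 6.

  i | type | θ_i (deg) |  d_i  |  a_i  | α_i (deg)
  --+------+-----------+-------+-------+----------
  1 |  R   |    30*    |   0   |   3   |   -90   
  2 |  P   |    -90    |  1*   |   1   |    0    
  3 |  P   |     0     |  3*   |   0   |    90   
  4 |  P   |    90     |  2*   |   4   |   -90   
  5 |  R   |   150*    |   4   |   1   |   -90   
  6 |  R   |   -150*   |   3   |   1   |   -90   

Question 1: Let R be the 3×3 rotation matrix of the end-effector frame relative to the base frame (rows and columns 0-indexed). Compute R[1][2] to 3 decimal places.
End-effector z-axis (col 2 of R) = (0.4330,-0.2500,-0.8660)
R[1][2] = -0.2500

-0.250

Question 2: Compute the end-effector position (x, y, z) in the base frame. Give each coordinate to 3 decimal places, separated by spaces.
-4.518 4.763 -3.500

after link 1: o_1 = (2.5981, 1.5000, 0.0000)
after link 2: o_2 = (2.0981, 2.3660, 1.0000)
after link 3: o_3 = (0.5981, 4.9641, 1.0000)
after link 4: o_4 = (-3.1340, 7.4282, 1.0000)
after link 5: o_5 = (-2.2679, 6.9282, -3.0000)
after link 6: o_6 = (-4.5179, 4.7631, -3.5000)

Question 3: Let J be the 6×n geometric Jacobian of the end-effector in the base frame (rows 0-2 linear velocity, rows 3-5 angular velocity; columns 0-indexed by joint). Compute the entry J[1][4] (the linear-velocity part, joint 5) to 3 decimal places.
1.384

axis z_4 = (-0.0000,0.0000,-1.0000); lever o_n−o_4 = (-1.3840,-2.6651,-4.5000)
cross product → J_v[:, 4] = (-2.6651,1.3840,0.0000)
J_ω[:, 4] = z_4
entry J[1][4] = 1.3840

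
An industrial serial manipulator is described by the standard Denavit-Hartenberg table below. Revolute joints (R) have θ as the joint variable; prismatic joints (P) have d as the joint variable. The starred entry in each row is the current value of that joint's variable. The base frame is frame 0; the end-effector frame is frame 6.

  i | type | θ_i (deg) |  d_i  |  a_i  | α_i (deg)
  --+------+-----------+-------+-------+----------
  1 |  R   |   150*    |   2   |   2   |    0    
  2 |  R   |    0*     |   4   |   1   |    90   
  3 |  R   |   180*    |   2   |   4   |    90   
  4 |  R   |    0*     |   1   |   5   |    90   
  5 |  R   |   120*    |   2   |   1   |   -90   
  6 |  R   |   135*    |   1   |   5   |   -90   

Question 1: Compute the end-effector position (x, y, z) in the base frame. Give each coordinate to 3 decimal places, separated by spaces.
7.312 -0.139 4.304

after link 1: o_1 = (-1.7321, 1.0000, 2.0000)
after link 2: o_2 = (-2.5981, 1.5000, 6.0000)
after link 3: o_3 = (1.8660, 1.2321, 6.0000)
after link 4: o_4 = (6.1962, -1.2679, 7.0000)
after link 5: o_5 = (4.7631, -2.7500, 7.8660)
after link 6: o_6 = (7.3118, -0.1390, 4.3042)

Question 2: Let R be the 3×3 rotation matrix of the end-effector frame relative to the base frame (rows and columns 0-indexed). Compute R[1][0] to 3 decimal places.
0.436

End-effector x-axis (col 0 of R) = (0.6597,0.4356,-0.6124)
R[1][0] = 0.4356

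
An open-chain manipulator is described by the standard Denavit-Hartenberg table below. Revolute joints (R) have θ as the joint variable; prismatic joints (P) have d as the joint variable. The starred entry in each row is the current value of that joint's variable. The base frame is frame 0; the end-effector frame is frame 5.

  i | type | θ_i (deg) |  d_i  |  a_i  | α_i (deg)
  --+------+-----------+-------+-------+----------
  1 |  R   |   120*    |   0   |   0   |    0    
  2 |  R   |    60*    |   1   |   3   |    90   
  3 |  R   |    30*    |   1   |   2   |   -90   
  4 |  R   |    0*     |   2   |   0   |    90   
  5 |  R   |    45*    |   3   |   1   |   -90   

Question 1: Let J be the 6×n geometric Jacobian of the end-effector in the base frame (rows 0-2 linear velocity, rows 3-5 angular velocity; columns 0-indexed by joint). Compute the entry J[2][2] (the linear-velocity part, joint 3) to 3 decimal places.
0.991

axis z_2 = (0.0000,1.0000,0.0000); lever o_n−o_2 = (-0.9909,4.0000,3.6980)
cross product → J_v[:, 2] = (3.6980,-0.0000,0.9909)
J_ω[:, 2] = z_2
entry J[2][2] = 0.9909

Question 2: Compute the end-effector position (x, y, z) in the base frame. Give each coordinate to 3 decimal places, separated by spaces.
after link 1: o_1 = (0.0000, 0.0000, 0.0000)
after link 2: o_2 = (-3.0000, 0.0000, 1.0000)
after link 3: o_3 = (-4.7321, 1.0000, 2.0000)
after link 4: o_4 = (-3.7321, 1.0000, 3.7321)
after link 5: o_5 = (-3.9909, 4.0000, 4.6980)

-3.991 4.000 4.698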